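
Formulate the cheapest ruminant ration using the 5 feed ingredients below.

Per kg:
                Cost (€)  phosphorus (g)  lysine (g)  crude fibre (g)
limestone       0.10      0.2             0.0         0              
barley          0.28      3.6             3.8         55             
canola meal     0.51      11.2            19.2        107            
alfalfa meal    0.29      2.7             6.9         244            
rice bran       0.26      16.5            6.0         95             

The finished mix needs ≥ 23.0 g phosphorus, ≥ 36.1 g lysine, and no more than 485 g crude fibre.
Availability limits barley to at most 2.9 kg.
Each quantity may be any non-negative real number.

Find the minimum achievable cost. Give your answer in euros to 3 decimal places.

€0.974

Let x1 = kg of limestone, x2 = kg of barley, x3 = kg of canola meal, x4 = kg of alfalfa meal, x5 = kg of rice bran.
Minimize 0.1x1 + 0.28x2 + 0.51x3 + 0.29x4 + 0.26x5 s.t.:
  0.2x1 + 3.6x2 + 11.2x3 + 2.7x4 + 16.5x5 ≥ 23   (phosphorus)
  3.8x2 + 19.2x3 + 6.9x4 + 6x5 ≥ 36.1   (lysine)
  55x2 + 107x3 + 244x4 + 95x5 ≤ 485   (crude fibre)
  x2 ≤ 2.9
  x1, x2, x3, x4, x5 ≥ 0.
The cheapest feasible vertex uses only canola meal, rice bran; limestone, barley, alfalfa meal are not used. There the phosphorus and lysine constraints are tight.
That vertex is x3 = 1.834, x5 = 0.1494.
Total cost: 0.51·1.834 + 0.26·0.1494 = 0.97418.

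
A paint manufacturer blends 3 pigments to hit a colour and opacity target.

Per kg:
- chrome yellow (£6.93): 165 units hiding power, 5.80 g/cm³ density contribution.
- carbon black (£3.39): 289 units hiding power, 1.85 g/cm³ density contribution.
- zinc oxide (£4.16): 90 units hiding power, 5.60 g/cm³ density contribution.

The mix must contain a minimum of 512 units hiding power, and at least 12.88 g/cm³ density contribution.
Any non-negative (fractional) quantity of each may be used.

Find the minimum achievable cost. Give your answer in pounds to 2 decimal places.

Let x1 = kg of chrome yellow, x2 = kg of carbon black, x3 = kg of zinc oxide.
Minimise 6.93x1 + 3.39x2 + 4.16x3 subject to:
  165x1 + 289x2 + 90x3 ≥ 512   (hiding power)
  5.8x1 + 1.85x2 + 5.6x3 ≥ 12.88   (density contribution)
  x1, x2, x3 ≥ 0.
The cheapest feasible vertex uses only carbon black, zinc oxide; chrome yellow is not used. Binding constraints: hiding power and density contribution.
Optimal quantities: carbon black = 1.176 kg, zinc oxide = 1.911 kg.
Objective = 3.39·1.176 + 4.16·1.911 = 11.9364.

£11.94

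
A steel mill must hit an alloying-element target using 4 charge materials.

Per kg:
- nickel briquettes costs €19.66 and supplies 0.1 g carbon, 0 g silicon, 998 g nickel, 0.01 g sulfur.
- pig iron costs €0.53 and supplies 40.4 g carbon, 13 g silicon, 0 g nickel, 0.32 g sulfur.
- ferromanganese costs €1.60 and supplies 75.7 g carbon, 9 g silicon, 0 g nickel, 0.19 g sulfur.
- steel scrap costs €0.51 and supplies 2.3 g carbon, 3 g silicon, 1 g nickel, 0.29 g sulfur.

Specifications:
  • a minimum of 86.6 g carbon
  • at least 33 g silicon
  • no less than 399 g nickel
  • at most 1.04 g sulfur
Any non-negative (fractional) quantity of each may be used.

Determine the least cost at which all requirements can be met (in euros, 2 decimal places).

Let x1 = kg of nickel briquettes, x2 = kg of pig iron, x3 = kg of ferromanganese, x4 = kg of steel scrap.
Minimize 19.66x1 + 0.53x2 + 1.6x3 + 0.51x4 subject to:
  0.1x1 + 40.4x2 + 75.7x3 + 2.3x4 ≥ 86.6   (carbon)
  13x2 + 9x3 + 3x4 ≥ 33   (silicon)
  998x1 + 1x4 ≥ 399   (nickel)
  0.01x1 + 0.32x2 + 0.19x3 + 0.29x4 ≤ 1.04   (sulfur)
  x1, x2, x3, x4 ≥ 0.
The minimum-cost mix takes nothing from ferromanganese, steel scrap — only nickel briquettes, pig iron. There the silicon and nickel constraints are tight.
Solving gives x1 = 0.3998, x2 = 2.538.
Objective = 19.66·0.3998 + 0.53·2.538 = 9.2052.

€9.21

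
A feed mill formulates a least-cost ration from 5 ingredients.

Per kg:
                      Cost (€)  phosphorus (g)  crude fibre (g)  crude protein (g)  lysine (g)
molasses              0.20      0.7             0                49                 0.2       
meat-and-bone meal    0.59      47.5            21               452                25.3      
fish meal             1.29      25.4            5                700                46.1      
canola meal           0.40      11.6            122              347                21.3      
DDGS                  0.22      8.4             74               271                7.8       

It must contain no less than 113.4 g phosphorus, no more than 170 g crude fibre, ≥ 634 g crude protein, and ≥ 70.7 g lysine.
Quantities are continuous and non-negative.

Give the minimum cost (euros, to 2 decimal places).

€1.58

Let x1 = kg of molasses, x2 = kg of meat-and-bone meal, x3 = kg of fish meal, x4 = kg of canola meal, x5 = kg of DDGS.
Minimise 0.2x1 + 0.59x2 + 1.29x3 + 0.4x4 + 0.22x5 subject to:
  0.7x1 + 47.5x2 + 25.4x3 + 11.6x4 + 8.4x5 ≥ 113.4   (phosphorus)
  21x2 + 5x3 + 122x4 + 74x5 ≤ 170   (crude fibre)
  49x1 + 452x2 + 700x3 + 347x4 + 271x5 ≥ 634   (crude protein)
  0.2x1 + 25.3x2 + 46.1x3 + 21.3x4 + 7.8x5 ≥ 70.7   (lysine)
  x1, x2, x3, x4, x5 ≥ 0.
The cheapest feasible vertex uses only meat-and-bone meal, canola meal; molasses, fish meal, DDGS are not used. Binding constraints: phosphorus and lysine.
Solving gives x2 = 2.221, x4 = 0.6811.
Total cost: 0.59·2.221 + 0.4·0.6811 = 1.5828.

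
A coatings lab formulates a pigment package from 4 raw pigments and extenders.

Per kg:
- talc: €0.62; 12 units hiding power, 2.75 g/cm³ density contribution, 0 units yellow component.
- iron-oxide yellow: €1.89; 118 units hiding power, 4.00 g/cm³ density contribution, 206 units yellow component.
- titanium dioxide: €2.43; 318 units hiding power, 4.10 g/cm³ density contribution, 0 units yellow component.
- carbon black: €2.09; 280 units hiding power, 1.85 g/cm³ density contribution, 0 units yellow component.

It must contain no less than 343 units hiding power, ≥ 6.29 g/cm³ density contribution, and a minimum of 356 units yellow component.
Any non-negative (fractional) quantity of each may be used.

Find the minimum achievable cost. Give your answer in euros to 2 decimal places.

€4.30

Treat it as an LP. Let x1 = kg of talc, x2 = kg of iron-oxide yellow, x3 = kg of titanium dioxide, x4 = kg of carbon black.
Minimize 0.62x1 + 1.89x2 + 2.43x3 + 2.09x4 subject to:
  12x1 + 118x2 + 318x3 + 280x4 ≥ 343   (hiding power)
  2.75x1 + 4x2 + 4.1x3 + 1.85x4 ≥ 6.29   (density contribution)
  206x2 ≥ 356   (yellow component)
  x1, x2, x3, x4 ≥ 0.
The optimal basis is {iron-oxide yellow, carbon black}; talc, titanium dioxide drop out. The hiding power and yellow component requirements are met with equality.
Solving gives x2 = 1.728, x4 = 0.4967.
Objective = 1.89·1.728 + 2.09·0.4967 = 4.3040.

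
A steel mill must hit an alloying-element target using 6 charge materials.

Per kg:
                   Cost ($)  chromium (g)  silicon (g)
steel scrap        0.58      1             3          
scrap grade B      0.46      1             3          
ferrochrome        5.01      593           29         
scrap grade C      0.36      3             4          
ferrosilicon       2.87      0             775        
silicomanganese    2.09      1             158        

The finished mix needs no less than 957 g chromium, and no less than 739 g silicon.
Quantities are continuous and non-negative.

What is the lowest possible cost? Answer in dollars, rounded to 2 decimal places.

Treat it as an LP. Let x1 = kg of steel scrap, x2 = kg of scrap grade B, x3 = kg of ferrochrome, x4 = kg of scrap grade C, x5 = kg of ferrosilicon, x6 = kg of silicomanganese.
Minimise 0.58x1 + 0.46x2 + 5.01x3 + 0.36x4 + 2.87x5 + 2.09x6 subject to:
  1x1 + 1x2 + 593x3 + 3x4 + 1x6 ≥ 957   (chromium)
  3x1 + 3x2 + 29x3 + 4x4 + 775x5 + 158x6 ≥ 739   (silicon)
  x1, x2, x3, x4, x5, x6 ≥ 0.
At the optimum only ferrochrome, ferrosilicon are positive (steel scrap, scrap grade B, scrap grade C, silicomanganese = 0). Binding constraints: chromium and silicon.
Optimal quantities: ferrochrome = 1.614 kg, ferrosilicon = 0.8932 kg.
Hence cost = 5.01·1.614 + 2.87·0.8932 = $10.6496.

$10.65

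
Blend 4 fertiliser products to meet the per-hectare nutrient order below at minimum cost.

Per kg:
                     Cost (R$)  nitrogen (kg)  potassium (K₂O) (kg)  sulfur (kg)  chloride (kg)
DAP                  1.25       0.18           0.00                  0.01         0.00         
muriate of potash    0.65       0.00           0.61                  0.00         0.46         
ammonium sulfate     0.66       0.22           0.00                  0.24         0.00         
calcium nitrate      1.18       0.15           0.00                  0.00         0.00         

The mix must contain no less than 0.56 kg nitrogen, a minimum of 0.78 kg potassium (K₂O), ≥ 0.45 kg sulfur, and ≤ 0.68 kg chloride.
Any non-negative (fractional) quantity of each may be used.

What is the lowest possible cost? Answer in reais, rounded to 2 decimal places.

R$2.51

This is a linear program. Let x1 = kg of DAP, x2 = kg of muriate of potash, x3 = kg of ammonium sulfate, x4 = kg of calcium nitrate.
Minimise 1.25x1 + 0.65x2 + 0.66x3 + 1.18x4 subject to:
  0.18x1 + 0.22x3 + 0.15x4 ≥ 0.56   (nitrogen)
  0.61x2 ≥ 0.78   (potassium (K₂O))
  0.01x1 + 0.24x3 ≥ 0.45   (sulfur)
  0.46x2 ≤ 0.68   (chloride)
  x1, x2, x3, x4 ≥ 0.
At the optimum only muriate of potash, ammonium sulfate are positive (DAP, calcium nitrate = 0). There the nitrogen and potassium (K₂O) constraints are tight.
So muriate of potash = 1.279 kg, ammonium sulfate = 2.545 kg.
Objective = 0.65·1.279 + 0.66·2.545 = 2.5111.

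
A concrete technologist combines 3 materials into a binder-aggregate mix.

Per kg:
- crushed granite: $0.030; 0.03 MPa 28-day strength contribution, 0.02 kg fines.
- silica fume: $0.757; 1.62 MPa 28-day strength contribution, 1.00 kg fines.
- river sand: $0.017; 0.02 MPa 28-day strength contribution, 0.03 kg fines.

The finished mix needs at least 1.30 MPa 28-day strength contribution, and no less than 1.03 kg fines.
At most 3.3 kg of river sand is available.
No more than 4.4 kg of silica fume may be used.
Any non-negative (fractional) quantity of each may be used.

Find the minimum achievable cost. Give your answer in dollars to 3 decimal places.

$0.761

Let x1 = kg of crushed granite, x2 = kg of silica fume, x3 = kg of river sand.
Minimize 0.03x1 + 0.757x2 + 0.017x3 with:
  0.03x1 + 1.62x2 + 0.02x3 ≥ 1.3   (28-day strength contribution)
  0.02x1 + 1x2 + 0.03x3 ≥ 1.03   (fines)
  x3 ≤ 3.3
  x2 ≤ 4.4
  x1, x2, x3 ≥ 0.
The optimal basis is {silica fume, river sand}; crushed granite drops out. The fines and the river sand cap requirements are met with equality.
Solving gives x2 = 0.931, x3 = 3.3.
Hence cost = 0.757·0.931 + 0.017·3.3 = $0.76087.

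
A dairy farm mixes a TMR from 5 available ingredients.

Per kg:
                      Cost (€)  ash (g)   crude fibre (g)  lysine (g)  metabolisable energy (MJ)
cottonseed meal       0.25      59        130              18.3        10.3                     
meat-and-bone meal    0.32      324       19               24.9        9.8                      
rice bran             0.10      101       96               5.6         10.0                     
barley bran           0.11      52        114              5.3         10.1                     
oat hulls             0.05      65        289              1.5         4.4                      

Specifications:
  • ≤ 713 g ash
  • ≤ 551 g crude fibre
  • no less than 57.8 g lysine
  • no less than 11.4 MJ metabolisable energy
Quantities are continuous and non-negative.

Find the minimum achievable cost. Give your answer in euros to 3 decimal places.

€0.746

Set it up as a linear program. Let x1 = kg of cottonseed meal, x2 = kg of meat-and-bone meal, x3 = kg of rice bran, x4 = kg of barley bran, x5 = kg of oat hulls.
Minimize 0.25x1 + 0.32x2 + 0.1x3 + 0.11x4 + 0.05x5 s.t.:
  59x1 + 324x2 + 101x3 + 52x4 + 65x5 ≤ 713   (ash)
  130x1 + 19x2 + 96x3 + 114x4 + 289x5 ≤ 551   (crude fibre)
  18.3x1 + 24.9x2 + 5.6x3 + 5.3x4 + 1.5x5 ≥ 57.8   (lysine)
  10.3x1 + 9.8x2 + 10x3 + 10.1x4 + 4.4x5 ≥ 11.4   (metabolisable energy)
  x1, x2, x3, x4, x5 ≥ 0.
The cheapest feasible vertex uses only cottonseed meal, meat-and-bone meal; rice bran, barley bran, oat hulls are not used. The ash and lysine requirements are met with equality.
Solving gives x1 = 0.2183, x2 = 2.161.
Hence cost = 0.25·0.2183 + 0.32·2.161 = €0.74610.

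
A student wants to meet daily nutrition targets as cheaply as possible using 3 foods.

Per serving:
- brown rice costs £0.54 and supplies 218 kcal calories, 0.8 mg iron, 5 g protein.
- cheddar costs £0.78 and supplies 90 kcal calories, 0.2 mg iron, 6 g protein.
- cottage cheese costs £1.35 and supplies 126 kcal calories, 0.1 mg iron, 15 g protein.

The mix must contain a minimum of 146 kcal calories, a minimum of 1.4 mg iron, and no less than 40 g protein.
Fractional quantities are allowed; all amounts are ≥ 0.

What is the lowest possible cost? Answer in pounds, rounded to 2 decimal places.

Let x1 = servings of brown rice, x2 = servings of cheddar, x3 = servings of cottage cheese.
Minimize 0.54x1 + 0.78x2 + 1.35x3 s.t.:
  218x1 + 90x2 + 126x3 ≥ 146   (calories)
  0.8x1 + 0.2x2 + 0.1x3 ≥ 1.4   (iron)
  5x1 + 6x2 + 15x3 ≥ 40   (protein)
  x1, x2, x3 ≥ 0.
The minimum-cost mix takes nothing from cheddar — only brown rice, cottage cheese. Binding constraints: iron and protein.
So brown rice = 1.478 servings, cottage cheese = 2.174 servings.
Cost = 0.54·1.478 + 1.35·2.174 = 3.7330.

£3.73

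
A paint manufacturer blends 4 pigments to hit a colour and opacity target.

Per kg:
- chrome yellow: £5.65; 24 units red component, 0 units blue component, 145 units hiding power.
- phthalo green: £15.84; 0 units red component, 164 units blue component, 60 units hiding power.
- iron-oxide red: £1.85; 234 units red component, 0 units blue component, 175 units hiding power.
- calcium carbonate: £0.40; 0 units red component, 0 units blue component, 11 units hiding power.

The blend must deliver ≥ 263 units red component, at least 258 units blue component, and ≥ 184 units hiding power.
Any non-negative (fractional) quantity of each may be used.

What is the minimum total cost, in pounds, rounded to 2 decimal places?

£27.00

Treat it as an LP. Let x1 = kg of chrome yellow, x2 = kg of phthalo green, x3 = kg of iron-oxide red, x4 = kg of calcium carbonate.
Minimise 5.65x1 + 15.84x2 + 1.85x3 + 0.4x4 s.t.:
  24x1 + 234x3 ≥ 263   (red component)
  164x2 ≥ 258   (blue component)
  145x1 + 60x2 + 175x3 + 11x4 ≥ 184   (hiding power)
  x1, x2, x3, x4 ≥ 0.
At the optimum only phthalo green, iron-oxide red are positive (chrome yellow, calcium carbonate = 0). There the red component and blue component constraints are tight.
Optimal quantities: phthalo green = 1.573 kg, iron-oxide red = 1.124 kg.
Hence cost = 15.84·1.573 + 1.85·1.124 = £26.9957.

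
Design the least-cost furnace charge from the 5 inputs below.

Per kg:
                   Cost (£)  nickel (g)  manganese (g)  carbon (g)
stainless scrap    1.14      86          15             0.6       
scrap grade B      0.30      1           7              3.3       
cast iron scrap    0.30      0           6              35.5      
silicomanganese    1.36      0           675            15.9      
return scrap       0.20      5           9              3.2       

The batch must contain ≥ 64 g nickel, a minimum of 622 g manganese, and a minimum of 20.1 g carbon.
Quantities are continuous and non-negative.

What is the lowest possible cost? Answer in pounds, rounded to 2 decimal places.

£2.12

Let x1 = kg of stainless scrap, x2 = kg of scrap grade B, x3 = kg of cast iron scrap, x4 = kg of silicomanganese, x5 = kg of return scrap.
min 1.14x1 + 0.3x2 + 0.3x3 + 1.36x4 + 0.2x5 s.t.:
  86x1 + 1x2 + 5x5 ≥ 64   (nickel)
  15x1 + 7x2 + 6x3 + 675x4 + 9x5 ≥ 622   (manganese)
  0.6x1 + 3.3x2 + 35.5x3 + 15.9x4 + 3.2x5 ≥ 20.1   (carbon)
  x1, x2, x3, x4, x5 ≥ 0.
At the optimum only stainless scrap, cast iron scrap, silicomanganese are positive (scrap grade B, return scrap = 0). The nickel, manganese, carbon requirements are met with equality.
So stainless scrap = 0.7442 kg, cast iron scrap = 0.1489 kg, silicomanganese = 0.9036 kg.
Total cost: 1.14·0.7442 + 0.3·0.1489 + 1.36·0.9036 = 2.1220.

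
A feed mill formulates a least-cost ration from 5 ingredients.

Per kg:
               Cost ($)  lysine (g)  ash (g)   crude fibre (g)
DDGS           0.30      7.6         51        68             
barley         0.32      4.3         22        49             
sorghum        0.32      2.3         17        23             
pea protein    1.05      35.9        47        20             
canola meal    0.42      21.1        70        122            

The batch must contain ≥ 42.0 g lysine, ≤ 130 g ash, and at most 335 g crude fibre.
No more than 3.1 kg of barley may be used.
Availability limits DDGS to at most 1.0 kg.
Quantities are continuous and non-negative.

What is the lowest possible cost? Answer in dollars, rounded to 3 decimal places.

Let x1 = kg of DDGS, x2 = kg of barley, x3 = kg of sorghum, x4 = kg of pea protein, x5 = kg of canola meal.
Minimize 0.3x1 + 0.32x2 + 0.32x3 + 1.05x4 + 0.42x5 with:
  7.6x1 + 4.3x2 + 2.3x3 + 35.9x4 + 21.1x5 ≥ 42   (lysine)
  51x1 + 22x2 + 17x3 + 47x4 + 70x5 ≤ 130   (ash)
  68x1 + 49x2 + 23x3 + 20x4 + 122x5 ≤ 335   (crude fibre)
  x2 ≤ 3.1
  x1 ≤ 1
  x1, x2, x3, x4, x5 ≥ 0.
At the optimum only pea protein, canola meal are positive (DDGS, barley, sorghum = 0). There the lysine and ash constraints are tight.
That vertex is x4 = 0.1295, x5 = 1.77.
Objective = 1.05·0.1295 + 0.42·1.77 = 0.87938.

$0.879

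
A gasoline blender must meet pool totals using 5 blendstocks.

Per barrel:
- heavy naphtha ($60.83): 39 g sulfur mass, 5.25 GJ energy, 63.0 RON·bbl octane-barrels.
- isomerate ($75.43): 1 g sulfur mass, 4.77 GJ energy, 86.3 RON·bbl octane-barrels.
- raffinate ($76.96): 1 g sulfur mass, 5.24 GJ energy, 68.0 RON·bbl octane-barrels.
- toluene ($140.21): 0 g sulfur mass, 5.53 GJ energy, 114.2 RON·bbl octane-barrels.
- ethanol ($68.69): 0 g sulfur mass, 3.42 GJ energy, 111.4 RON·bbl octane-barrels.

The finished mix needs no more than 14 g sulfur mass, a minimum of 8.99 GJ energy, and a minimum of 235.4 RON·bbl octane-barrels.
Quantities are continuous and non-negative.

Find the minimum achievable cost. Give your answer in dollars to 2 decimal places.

$159.13

Set it up as a linear program. Let x1 = barrels of heavy naphtha, x2 = barrels of isomerate, x3 = barrels of raffinate, x4 = barrels of toluene, x5 = barrels of ethanol.
Minimize 60.83x1 + 75.43x2 + 76.96x3 + 140.21x4 + 68.69x5 subject to:
  39x1 + 1x2 + 1x3 ≤ 14   (sulfur mass)
  5.25x1 + 4.77x2 + 5.24x3 + 5.53x4 + 3.42x5 ≥ 8.99   (energy)
  63x1 + 86.3x2 + 68x3 + 114.2x4 + 111.4x5 ≥ 235.4   (octane-barrels)
  x1, x2, x3, x4, x5 ≥ 0.
The cheapest feasible vertex uses only heavy naphtha, isomerate, ethanol; raffinate, toluene are not used. There the sulfur mass, energy, octane-barrels constraints are tight.
Solving gives x1 = 0.351758, x2 = 0.281427, x5 = 1.69616.
Cost = 60.83·0.351758 + 75.43·0.281427 + 68.69·1.69616 = 159.1347.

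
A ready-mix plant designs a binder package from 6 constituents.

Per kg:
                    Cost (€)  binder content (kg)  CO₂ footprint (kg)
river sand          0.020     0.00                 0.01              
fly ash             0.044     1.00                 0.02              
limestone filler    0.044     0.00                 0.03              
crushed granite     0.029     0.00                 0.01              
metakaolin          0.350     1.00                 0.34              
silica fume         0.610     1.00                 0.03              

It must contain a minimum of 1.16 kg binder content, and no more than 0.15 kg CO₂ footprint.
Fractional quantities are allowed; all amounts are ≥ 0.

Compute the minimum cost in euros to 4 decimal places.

Treat it as an LP. Let x1 = kg of river sand, x2 = kg of fly ash, x3 = kg of limestone filler, x4 = kg of crushed granite, x5 = kg of metakaolin, x6 = kg of silica fume.
Minimize 0.02x1 + 0.044x2 + 0.044x3 + 0.029x4 + 0.35x5 + 0.61x6 s.t.:
  1x2 + 1x5 + 1x6 ≥ 1.16   (binder content)
  0.01x1 + 0.02x2 + 0.03x3 + 0.01x4 + 0.34x5 + 0.03x6 ≤ 0.15   (CO₂ footprint)
  x1, x2, x3, x4, x5, x6 ≥ 0.
The minimum-cost mix takes nothing from river sand, limestone filler, crushed granite, metakaolin, silica fume — only fly ash. There the binder content constraint is tight.
So fly ash = 1.16 kg.
Objective = 0.044·1.16 = 0.051040.

€0.0510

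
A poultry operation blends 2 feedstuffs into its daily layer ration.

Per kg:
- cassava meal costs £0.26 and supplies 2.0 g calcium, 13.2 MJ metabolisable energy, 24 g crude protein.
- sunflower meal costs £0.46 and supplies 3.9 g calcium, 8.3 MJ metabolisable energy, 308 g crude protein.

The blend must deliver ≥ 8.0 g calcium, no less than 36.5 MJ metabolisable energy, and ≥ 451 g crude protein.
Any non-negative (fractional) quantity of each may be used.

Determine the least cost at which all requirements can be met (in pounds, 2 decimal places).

This is a linear program. Let x1 = kg of cassava meal, x2 = kg of sunflower meal.
min 0.26x1 + 0.46x2 with:
  2x1 + 3.9x2 ≥ 8   (calcium)
  13.2x1 + 8.3x2 ≥ 36.5   (metabolisable energy)
  24x1 + 308x2 ≥ 451   (crude protein)
  x1, x2 ≥ 0.
Both inputs are positive at the optimum. Binding constraints: metabolisable energy and crude protein.
That vertex is x1 = 1.939, x2 = 1.313.
Objective = 0.26·1.939 + 0.46·1.313 = 1.1081.

£1.11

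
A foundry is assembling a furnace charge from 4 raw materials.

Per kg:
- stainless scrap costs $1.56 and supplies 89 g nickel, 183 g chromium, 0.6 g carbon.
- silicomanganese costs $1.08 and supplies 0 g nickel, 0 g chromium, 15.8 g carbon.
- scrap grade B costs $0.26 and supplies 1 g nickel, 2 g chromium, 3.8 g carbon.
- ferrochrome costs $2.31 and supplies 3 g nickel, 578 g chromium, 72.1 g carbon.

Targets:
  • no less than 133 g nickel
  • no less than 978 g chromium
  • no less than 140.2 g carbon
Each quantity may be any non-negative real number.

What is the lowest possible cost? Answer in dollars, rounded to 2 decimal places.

Treat it as an LP. Let x1 = kg of stainless scrap, x2 = kg of silicomanganese, x3 = kg of scrap grade B, x4 = kg of ferrochrome.
min 1.56x1 + 1.08x2 + 0.26x3 + 2.31x4 with:
  89x1 + 1x3 + 3x4 ≥ 133   (nickel)
  183x1 + 2x3 + 578x4 ≥ 978   (chromium)
  0.6x1 + 15.8x2 + 3.8x3 + 72.1x4 ≥ 140.2   (carbon)
  x1, x2, x3, x4 ≥ 0.
The cheapest feasible vertex uses only stainless scrap, ferrochrome; silicomanganese, scrap grade B are not used. The nickel and carbon requirements are met with equality.
That vertex is x1 = 1.429, x4 = 1.933.
Cost = 1.56·1.429 + 2.31·1.933 = 6.6945.

$6.69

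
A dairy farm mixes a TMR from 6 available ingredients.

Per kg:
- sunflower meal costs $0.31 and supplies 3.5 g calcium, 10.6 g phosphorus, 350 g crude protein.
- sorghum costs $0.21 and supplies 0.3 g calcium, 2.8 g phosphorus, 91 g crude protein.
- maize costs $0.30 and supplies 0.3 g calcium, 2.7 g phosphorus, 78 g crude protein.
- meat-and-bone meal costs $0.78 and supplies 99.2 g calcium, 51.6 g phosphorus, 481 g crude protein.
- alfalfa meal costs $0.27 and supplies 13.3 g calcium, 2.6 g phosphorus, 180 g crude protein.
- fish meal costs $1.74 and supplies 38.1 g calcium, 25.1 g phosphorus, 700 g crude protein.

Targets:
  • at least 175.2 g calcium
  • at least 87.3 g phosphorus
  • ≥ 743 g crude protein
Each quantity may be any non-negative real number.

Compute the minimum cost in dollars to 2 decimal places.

$1.38

Let x1 = kg of sunflower meal, x2 = kg of sorghum, x3 = kg of maize, x4 = kg of meat-and-bone meal, x5 = kg of alfalfa meal, x6 = kg of fish meal.
Minimise 0.31x1 + 0.21x2 + 0.3x3 + 0.78x4 + 0.27x5 + 1.74x6 with:
  3.5x1 + 0.3x2 + 0.3x3 + 99.2x4 + 13.3x5 + 38.1x6 ≥ 175.2   (calcium)
  10.6x1 + 2.8x2 + 2.7x3 + 51.6x4 + 2.6x5 + 25.1x6 ≥ 87.3   (phosphorus)
  350x1 + 91x2 + 78x3 + 481x4 + 180x5 + 700x6 ≥ 743   (crude protein)
  x1, x2, x3, x4, x5, x6 ≥ 0.
The cheapest feasible vertex uses only meat-and-bone meal; sunflower meal, sorghum, maize, alfalfa meal, fish meal are not used. There the calcium constraint is tight.
That vertex is x4 = 1.766.
Total cost: 0.78·1.766 = 1.3775.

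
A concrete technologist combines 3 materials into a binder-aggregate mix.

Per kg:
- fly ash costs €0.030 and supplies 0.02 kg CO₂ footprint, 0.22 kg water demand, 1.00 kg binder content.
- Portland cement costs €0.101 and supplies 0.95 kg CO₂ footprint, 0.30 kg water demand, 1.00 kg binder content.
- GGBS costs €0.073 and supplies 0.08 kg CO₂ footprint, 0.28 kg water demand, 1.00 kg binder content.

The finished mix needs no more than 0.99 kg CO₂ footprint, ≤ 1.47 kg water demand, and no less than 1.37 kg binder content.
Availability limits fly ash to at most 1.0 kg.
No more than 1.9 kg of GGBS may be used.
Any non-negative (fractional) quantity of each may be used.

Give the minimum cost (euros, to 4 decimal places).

Set it up as a linear program. Let x1 = kg of fly ash, x2 = kg of Portland cement, x3 = kg of GGBS.
Minimise 0.03x1 + 0.101x2 + 0.073x3 with:
  0.02x1 + 0.95x2 + 0.08x3 ≤ 0.99   (CO₂ footprint)
  0.22x1 + 0.3x2 + 0.28x3 ≤ 1.47   (water demand)
  1x1 + 1x2 + 1x3 ≥ 1.37   (binder content)
  x1 ≤ 1
  x3 ≤ 1.9
  x1, x2, x3 ≥ 0.
The minimum-cost mix takes nothing from Portland cement — only fly ash, GGBS. There the binder content and the fly ash cap constraints are tight.
So fly ash = 1 kg, GGBS = 0.37 kg.
Objective = 0.03·1 + 0.073·0.37 = 0.057010.

€0.0570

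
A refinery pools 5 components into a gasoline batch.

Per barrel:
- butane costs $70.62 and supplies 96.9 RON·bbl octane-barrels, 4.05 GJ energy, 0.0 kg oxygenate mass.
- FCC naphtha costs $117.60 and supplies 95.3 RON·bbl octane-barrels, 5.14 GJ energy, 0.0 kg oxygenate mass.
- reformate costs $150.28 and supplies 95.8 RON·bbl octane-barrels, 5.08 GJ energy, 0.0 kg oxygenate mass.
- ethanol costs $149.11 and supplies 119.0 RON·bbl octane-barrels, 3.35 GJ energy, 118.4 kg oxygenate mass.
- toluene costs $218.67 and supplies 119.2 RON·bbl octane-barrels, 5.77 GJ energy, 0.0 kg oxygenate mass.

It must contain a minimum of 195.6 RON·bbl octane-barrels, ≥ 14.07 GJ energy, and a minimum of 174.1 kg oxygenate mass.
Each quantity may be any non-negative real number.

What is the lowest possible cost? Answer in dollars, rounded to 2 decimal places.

This is a linear program. Let x1 = barrels of butane, x2 = barrels of FCC naphtha, x3 = barrels of reformate, x4 = barrels of ethanol, x5 = barrels of toluene.
min 70.62x1 + 117.6x2 + 150.28x3 + 149.11x4 + 218.67x5 s.t.:
  96.9x1 + 95.3x2 + 95.8x3 + 119x4 + 119.2x5 ≥ 195.6   (octane-barrels)
  4.05x1 + 5.14x2 + 5.08x3 + 3.35x4 + 5.77x5 ≥ 14.07   (energy)
  118.4x4 ≥ 174.1   (oxygenate mass)
  x1, x2, x3, x4, x5 ≥ 0.
The minimum-cost mix takes nothing from FCC naphtha, reformate, toluene — only butane, ethanol. The energy and oxygenate mass requirements are met with equality.
That vertex is x1 = 2.2578, x4 = 1.4704.
Cost = 70.62·2.2578 + 149.11·1.4704 = 378.6972.

$378.70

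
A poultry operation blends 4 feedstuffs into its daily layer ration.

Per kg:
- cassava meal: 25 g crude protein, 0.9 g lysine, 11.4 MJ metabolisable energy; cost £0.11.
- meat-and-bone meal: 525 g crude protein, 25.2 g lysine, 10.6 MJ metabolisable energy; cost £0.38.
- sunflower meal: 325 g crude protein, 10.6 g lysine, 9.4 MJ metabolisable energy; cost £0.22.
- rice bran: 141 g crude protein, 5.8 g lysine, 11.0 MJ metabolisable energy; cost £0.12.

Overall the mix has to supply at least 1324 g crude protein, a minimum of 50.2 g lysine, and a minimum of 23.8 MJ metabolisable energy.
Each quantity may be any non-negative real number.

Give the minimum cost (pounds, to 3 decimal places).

£0.918

Let x1 = kg of cassava meal, x2 = kg of meat-and-bone meal, x3 = kg of sunflower meal, x4 = kg of rice bran.
min 0.11x1 + 0.38x2 + 0.22x3 + 0.12x4 subject to:
  25x1 + 525x2 + 325x3 + 141x4 ≥ 1324   (crude protein)
  0.9x1 + 25.2x2 + 10.6x3 + 5.8x4 ≥ 50.2   (lysine)
  11.4x1 + 10.6x2 + 9.4x3 + 11x4 ≥ 23.8   (metabolisable energy)
  x1, x2, x3, x4 ≥ 0.
The optimal basis is {meat-and-bone meal, sunflower meal}; cassava meal, rice bran drop out. The crude protein and lysine requirements are met with equality.
Solving gives x2 = 0.8688, x3 = 2.67.
Total cost: 0.38·0.8688 + 0.22·2.67 = 0.91754.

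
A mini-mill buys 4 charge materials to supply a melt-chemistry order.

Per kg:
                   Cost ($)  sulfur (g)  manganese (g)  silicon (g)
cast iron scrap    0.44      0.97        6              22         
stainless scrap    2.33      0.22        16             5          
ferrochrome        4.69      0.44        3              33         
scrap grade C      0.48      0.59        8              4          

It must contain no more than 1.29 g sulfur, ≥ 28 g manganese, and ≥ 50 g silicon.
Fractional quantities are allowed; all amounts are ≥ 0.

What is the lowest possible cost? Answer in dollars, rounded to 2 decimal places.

Let x1 = kg of cast iron scrap, x2 = kg of stainless scrap, x3 = kg of ferrochrome, x4 = kg of scrap grade C.
min 0.44x1 + 2.33x2 + 4.69x3 + 0.48x4 subject to:
  0.97x1 + 0.22x2 + 0.44x3 + 0.59x4 ≤ 1.29   (sulfur)
  6x1 + 16x2 + 3x3 + 8x4 ≥ 28   (manganese)
  22x1 + 5x2 + 33x3 + 4x4 ≥ 50   (silicon)
  x1, x2, x3, x4 ≥ 0.
At the optimum only cast iron scrap, stainless scrap, ferrochrome are positive (scrap grade C = 0). The sulfur, manganese, silicon requirements are met with equality.
So cast iron scrap = 0.6152 kg, stainless scrap = 1.35 kg, ferrochrome = 0.9004 kg.
Objective = 0.44·0.6152 + 2.33·1.35 + 4.69·0.9004 = 7.6391.

$7.64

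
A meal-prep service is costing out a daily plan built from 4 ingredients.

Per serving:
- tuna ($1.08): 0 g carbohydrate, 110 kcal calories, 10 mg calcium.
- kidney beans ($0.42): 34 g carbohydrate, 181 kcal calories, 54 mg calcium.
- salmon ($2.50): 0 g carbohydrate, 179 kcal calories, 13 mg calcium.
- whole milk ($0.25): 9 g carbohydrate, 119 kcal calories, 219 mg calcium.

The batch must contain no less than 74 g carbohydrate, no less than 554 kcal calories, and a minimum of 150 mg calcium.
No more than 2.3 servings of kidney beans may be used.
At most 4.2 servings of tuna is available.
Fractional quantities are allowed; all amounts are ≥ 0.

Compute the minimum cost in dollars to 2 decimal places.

$1.23

This is a linear program. Let x1 = servings of tuna, x2 = servings of kidney beans, x3 = servings of salmon, x4 = servings of whole milk.
Minimise 1.08x1 + 0.42x2 + 2.5x3 + 0.25x4 subject to:
  34x2 + 9x4 ≥ 74   (carbohydrate)
  110x1 + 181x2 + 179x3 + 119x4 ≥ 554   (calories)
  10x1 + 54x2 + 13x3 + 219x4 ≥ 150   (calcium)
  x2 ≤ 2.3
  x1 ≤ 4.2
  x1, x2, x3, x4 ≥ 0.
The cheapest feasible vertex uses only kidney beans, whole milk; tuna, salmon are not used. The carbohydrate and calories requirements are met with equality.
So kidney beans = 1.58 servings, whole milk = 2.252 servings.
Objective = 0.42·1.58 + 0.25·2.252 = 1.2266.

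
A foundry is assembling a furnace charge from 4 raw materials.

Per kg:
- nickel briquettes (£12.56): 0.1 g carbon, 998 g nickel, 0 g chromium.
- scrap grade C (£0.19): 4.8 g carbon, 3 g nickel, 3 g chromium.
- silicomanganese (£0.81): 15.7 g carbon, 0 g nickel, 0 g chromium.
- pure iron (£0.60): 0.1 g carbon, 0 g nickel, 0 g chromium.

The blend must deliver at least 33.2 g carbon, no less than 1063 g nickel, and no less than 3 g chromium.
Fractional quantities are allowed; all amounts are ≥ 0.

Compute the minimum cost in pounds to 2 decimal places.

£14.43

Treat it as an LP. Let x1 = kg of nickel briquettes, x2 = kg of scrap grade C, x3 = kg of silicomanganese, x4 = kg of pure iron.
Minimise 12.56x1 + 0.19x2 + 0.81x3 + 0.6x4 s.t.:
  0.1x1 + 4.8x2 + 15.7x3 + 0.1x4 ≥ 33.2   (carbon)
  998x1 + 3x2 ≥ 1063   (nickel)
  3x2 ≥ 3   (chromium)
  x1, x2, x3, x4 ≥ 0.
The cheapest feasible vertex uses only nickel briquettes, scrap grade C; silicomanganese, pure iron are not used. Binding constraints: carbon and nickel.
Solving gives x1 = 1.0444, x2 = 6.8949.
Objective = 12.56·1.0444 + 0.19·6.8949 = 14.4277.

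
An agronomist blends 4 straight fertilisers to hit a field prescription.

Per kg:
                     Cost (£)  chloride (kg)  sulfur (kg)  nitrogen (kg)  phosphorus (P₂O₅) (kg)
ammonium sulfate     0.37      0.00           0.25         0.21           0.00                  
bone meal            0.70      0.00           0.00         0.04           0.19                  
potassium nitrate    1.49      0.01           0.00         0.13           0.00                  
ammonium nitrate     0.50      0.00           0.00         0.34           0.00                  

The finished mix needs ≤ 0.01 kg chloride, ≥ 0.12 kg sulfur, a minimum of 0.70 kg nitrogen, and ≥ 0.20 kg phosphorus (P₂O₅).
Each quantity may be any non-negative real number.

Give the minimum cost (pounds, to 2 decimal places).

Treat it as an LP. Let x1 = kg of ammonium sulfate, x2 = kg of bone meal, x3 = kg of potassium nitrate, x4 = kg of ammonium nitrate.
Minimise 0.37x1 + 0.7x2 + 1.49x3 + 0.5x4 s.t.:
  0.01x3 ≤ 0.01   (chloride)
  0.25x1 ≥ 0.12   (sulfur)
  0.21x1 + 0.04x2 + 0.13x3 + 0.34x4 ≥ 0.7   (nitrogen)
  0.19x2 ≥ 0.2   (phosphorus (P₂O₅))
  x1, x2, x3, x4 ≥ 0.
The optimal basis is {ammonium sulfate, bone meal, ammonium nitrate}; potassium nitrate drops out. There the sulfur, nitrogen, phosphorus (P₂O₅) constraints are tight.
Solving gives x1 = 0.48, x2 = 1.053, x4 = 1.639.
Hence cost = 0.37·0.48 + 0.7·1.053 + 0.5·1.639 = £1.7342.

£1.73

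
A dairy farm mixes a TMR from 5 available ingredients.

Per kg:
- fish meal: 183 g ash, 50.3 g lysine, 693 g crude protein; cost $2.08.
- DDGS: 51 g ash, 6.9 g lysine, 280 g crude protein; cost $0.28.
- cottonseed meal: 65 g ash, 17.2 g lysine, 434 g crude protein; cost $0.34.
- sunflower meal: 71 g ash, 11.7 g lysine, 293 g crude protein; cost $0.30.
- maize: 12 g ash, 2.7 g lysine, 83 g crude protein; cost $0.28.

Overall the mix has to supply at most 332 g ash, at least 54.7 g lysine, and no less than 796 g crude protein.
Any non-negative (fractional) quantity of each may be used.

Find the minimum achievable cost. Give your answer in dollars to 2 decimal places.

Set it up as a linear program. Let x1 = kg of fish meal, x2 = kg of DDGS, x3 = kg of cottonseed meal, x4 = kg of sunflower meal, x5 = kg of maize.
Minimize 2.08x1 + 0.28x2 + 0.34x3 + 0.3x4 + 0.28x5 subject to:
  183x1 + 51x2 + 65x3 + 71x4 + 12x5 ≤ 332   (ash)
  50.3x1 + 6.9x2 + 17.2x3 + 11.7x4 + 2.7x5 ≥ 54.7   (lysine)
  693x1 + 280x2 + 434x3 + 293x4 + 83x5 ≥ 796   (crude protein)
  x1, x2, x3, x4, x5 ≥ 0.
The minimum-cost mix takes nothing from fish meal, DDGS, sunflower meal, maize — only cottonseed meal. There the lysine constraint is tight.
That vertex is x3 = 3.18.
Cost = 0.34·3.18 = 1.0812.

$1.08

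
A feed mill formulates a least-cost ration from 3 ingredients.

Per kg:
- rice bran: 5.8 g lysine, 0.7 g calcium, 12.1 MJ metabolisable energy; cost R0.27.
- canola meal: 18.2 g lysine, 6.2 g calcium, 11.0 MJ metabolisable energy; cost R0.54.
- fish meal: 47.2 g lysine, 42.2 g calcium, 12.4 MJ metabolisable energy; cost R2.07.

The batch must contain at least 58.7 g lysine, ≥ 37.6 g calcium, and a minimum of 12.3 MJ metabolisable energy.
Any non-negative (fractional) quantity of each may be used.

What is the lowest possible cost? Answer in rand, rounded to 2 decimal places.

Treat it as an LP. Let x1 = kg of rice bran, x2 = kg of canola meal, x3 = kg of fish meal.
Minimize 0.27x1 + 0.54x2 + 2.07x3 subject to:
  5.8x1 + 18.2x2 + 47.2x3 ≥ 58.7   (lysine)
  0.7x1 + 6.2x2 + 42.2x3 ≥ 37.6   (calcium)
  12.1x1 + 11x2 + 12.4x3 ≥ 12.3   (metabolisable energy)
  x1, x2, x3 ≥ 0.
At the optimum only canola meal, fish meal are positive (rice bran = 0). There the lysine and calcium constraints are tight.
So canola meal = 1.478 kg, fish meal = 0.6739 kg.
Hence cost = 0.54·1.478 + 2.07·0.6739 = R2.1931.

R2.19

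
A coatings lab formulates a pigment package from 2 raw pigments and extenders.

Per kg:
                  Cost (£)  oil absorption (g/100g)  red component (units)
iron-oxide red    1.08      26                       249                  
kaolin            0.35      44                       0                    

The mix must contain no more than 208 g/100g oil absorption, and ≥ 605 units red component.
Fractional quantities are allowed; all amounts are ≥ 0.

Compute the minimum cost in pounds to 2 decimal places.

Let x1 = kg of iron-oxide red, x2 = kg of kaolin.
min 1.08x1 + 0.35x2 with:
  26x1 + 44x2 ≤ 208   (oil absorption)
  249x1 ≥ 605   (red component)
  x1, x2 ≥ 0.
The optimal basis is {iron-oxide red}; kaolin drops out. The red component requirement is met with equality.
Optimal quantities: iron-oxide red = 2.43 kg.
Cost = 1.08·2.43 = 2.6244.

£2.62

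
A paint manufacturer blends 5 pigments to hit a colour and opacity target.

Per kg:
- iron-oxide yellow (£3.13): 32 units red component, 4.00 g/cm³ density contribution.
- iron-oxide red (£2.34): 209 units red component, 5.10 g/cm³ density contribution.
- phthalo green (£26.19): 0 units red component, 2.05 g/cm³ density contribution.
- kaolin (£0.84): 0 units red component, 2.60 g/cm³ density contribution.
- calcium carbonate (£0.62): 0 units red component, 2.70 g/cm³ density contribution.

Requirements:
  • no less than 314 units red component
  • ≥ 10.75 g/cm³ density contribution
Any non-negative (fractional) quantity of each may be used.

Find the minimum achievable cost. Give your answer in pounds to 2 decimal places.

Let x1 = kg of iron-oxide yellow, x2 = kg of iron-oxide red, x3 = kg of phthalo green, x4 = kg of kaolin, x5 = kg of calcium carbonate.
Minimise 3.13x1 + 2.34x2 + 26.19x3 + 0.84x4 + 0.62x5 s.t.:
  32x1 + 209x2 ≥ 314   (red component)
  4x1 + 5.1x2 + 2.05x3 + 2.6x4 + 2.7x5 ≥ 10.75   (density contribution)
  x1, x2, x3, x4, x5 ≥ 0.
At the optimum only iron-oxide red, calcium carbonate are positive (iron-oxide yellow, phthalo green, kaolin = 0). There the red component and density contribution constraints are tight.
Optimal quantities: iron-oxide red = 1.502 kg, calcium carbonate = 1.144 kg.
Total cost: 2.34·1.502 + 0.62·1.144 = 4.2240.

£4.22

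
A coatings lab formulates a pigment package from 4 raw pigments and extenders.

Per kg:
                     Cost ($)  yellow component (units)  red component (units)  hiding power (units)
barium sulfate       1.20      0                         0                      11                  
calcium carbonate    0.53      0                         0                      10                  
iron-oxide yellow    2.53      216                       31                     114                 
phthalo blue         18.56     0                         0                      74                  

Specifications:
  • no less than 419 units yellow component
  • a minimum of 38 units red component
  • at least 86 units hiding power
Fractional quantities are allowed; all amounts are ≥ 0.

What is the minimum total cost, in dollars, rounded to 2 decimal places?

$4.91

Set it up as a linear program. Let x1 = kg of barium sulfate, x2 = kg of calcium carbonate, x3 = kg of iron-oxide yellow, x4 = kg of phthalo blue.
Minimise 1.2x1 + 0.53x2 + 2.53x3 + 18.56x4 subject to:
  216x3 ≥ 419   (yellow component)
  31x3 ≥ 38   (red component)
  11x1 + 10x2 + 114x3 + 74x4 ≥ 86   (hiding power)
  x1, x2, x3, x4 ≥ 0.
The cheapest feasible vertex uses only iron-oxide yellow; barium sulfate, calcium carbonate, phthalo blue are not used. Binding constraint: yellow component.
That vertex is x3 = 1.94.
Total cost: 2.53·1.94 = 4.9082.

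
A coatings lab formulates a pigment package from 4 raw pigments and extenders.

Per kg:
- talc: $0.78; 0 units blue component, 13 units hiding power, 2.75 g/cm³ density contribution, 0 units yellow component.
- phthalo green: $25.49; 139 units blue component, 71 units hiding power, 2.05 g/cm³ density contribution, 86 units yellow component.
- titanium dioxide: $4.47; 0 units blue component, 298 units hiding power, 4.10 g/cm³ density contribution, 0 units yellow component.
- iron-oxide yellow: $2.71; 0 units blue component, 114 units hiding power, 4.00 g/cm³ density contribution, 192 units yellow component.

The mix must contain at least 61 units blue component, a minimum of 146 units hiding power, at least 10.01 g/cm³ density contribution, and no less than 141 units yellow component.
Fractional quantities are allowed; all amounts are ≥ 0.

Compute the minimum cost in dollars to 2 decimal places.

Set it up as a linear program. Let x1 = kg of talc, x2 = kg of phthalo green, x3 = kg of titanium dioxide, x4 = kg of iron-oxide yellow.
Minimise 0.78x1 + 25.49x2 + 4.47x3 + 2.71x4 with:
  139x2 ≥ 61   (blue component)
  13x1 + 71x2 + 298x3 + 114x4 ≥ 146   (hiding power)
  2.75x1 + 2.05x2 + 4.1x3 + 4x4 ≥ 10.01   (density contribution)
  86x2 + 192x4 ≥ 141   (yellow component)
  x1, x2, x3, x4 ≥ 0.
The optimal mix uses every input. The blue component, hiding power, density contribution, yellow component requirements are met with equality.
Solving gives x1 = 2.42, x2 = 0.4388, x3 = 0.07406, x4 = 0.5378.
Total cost: 0.78·2.42 + 25.49·0.4388 + 4.47·0.07406 + 2.71·0.5378 = 14.8611.

$14.86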